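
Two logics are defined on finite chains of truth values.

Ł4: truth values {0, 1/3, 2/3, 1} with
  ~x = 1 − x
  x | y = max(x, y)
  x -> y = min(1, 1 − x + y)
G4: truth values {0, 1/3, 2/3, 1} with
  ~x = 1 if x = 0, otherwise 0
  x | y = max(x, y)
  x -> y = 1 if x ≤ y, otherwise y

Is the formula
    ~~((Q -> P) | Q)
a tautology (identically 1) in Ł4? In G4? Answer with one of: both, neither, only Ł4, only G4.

only G4

In Ł4: at P = 0, Q = 1/3 the value is 2/3 — not a tautology.
In G4: every assignment gives 1 — tautology.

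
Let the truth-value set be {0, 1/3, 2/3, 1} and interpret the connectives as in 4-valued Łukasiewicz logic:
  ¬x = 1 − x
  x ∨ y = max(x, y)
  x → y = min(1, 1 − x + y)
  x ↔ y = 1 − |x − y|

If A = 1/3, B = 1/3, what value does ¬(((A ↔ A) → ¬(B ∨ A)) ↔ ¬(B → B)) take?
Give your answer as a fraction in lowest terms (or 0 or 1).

2/3

A ↔ A = 1/3 ↔ 1/3 = 1
B ∨ A = 1/3 ∨ 1/3 = 1/3
¬(B ∨ A) = ¬1/3 = 2/3
(A ↔ A) → ¬(B ∨ A) = 1 → 2/3 = 2/3
B → B = 1/3 → 1/3 = 1
¬(B → B) = ¬1 = 0
((A ↔ A) → ¬(B ∨ A)) ↔ ¬(B → B) = 2/3 ↔ 0 = 1/3
¬(((A ↔ A) → ¬(B ∨ A)) ↔ ¬(B → B)) = ¬1/3 = 2/3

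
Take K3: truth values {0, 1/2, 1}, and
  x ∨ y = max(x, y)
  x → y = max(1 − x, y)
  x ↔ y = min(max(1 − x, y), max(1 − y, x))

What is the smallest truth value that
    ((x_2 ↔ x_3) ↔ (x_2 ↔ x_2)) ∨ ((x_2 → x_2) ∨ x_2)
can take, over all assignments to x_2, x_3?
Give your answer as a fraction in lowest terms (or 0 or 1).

1/2

Take x_2 = 1/2, x_3 = 0:
x_2 ↔ x_3 = 1/2 ↔ 0 = 1/2
x_2 ↔ x_2 = 1/2 ↔ 1/2 = 1/2
(x_2 ↔ x_3) ↔ (x_2 ↔ x_2) = 1/2 ↔ 1/2 = 1/2
x_2 → x_2 = 1/2 → 1/2 = 1/2
(x_2 → x_2) ∨ x_2 = 1/2 ∨ 1/2 = 1/2
((x_2 ↔ x_3) ↔ (x_2 ↔ x_2)) ∨ ((x_2 → x_2) ∨ x_2) = 1/2 ∨ 1/2 = 1/2
No assignment yields a value below 1/2, so this is the minimum.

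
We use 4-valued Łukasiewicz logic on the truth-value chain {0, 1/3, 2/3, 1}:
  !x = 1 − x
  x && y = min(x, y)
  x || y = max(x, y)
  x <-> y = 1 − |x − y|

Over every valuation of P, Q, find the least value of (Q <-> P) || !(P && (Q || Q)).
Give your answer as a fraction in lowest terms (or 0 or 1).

2/3

Take P = 1/3, Q = 2/3:
Q <-> P = 2/3 <-> 1/3 = 2/3
Q || Q = 2/3 || 2/3 = 2/3
P && (Q || Q) = 1/3 && 2/3 = 1/3
!(P && (Q || Q)) = !1/3 = 2/3
(Q <-> P) || !(P && (Q || Q)) = 2/3 || 2/3 = 2/3
No assignment yields a value below 2/3, so this is the minimum.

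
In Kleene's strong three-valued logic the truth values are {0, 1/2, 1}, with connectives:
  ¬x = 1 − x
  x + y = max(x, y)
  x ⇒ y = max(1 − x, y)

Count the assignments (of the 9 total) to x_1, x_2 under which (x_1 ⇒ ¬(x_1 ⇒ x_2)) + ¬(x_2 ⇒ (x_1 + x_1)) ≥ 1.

x_1 = 0, x_2 = 0 ↦ 1  ≥
x_1 = 0, x_2 = 1/2 ↦ 1  ≥
x_1 = 0, x_2 = 1 ↦ 1  ≥
x_1 = 1/2, x_2 = 0 ↦ 1/2  <
x_1 = 1/2, x_2 = 1/2 ↦ 1/2  <
x_1 = 1/2, x_2 = 1 ↦ 1/2  <
x_1 = 1, x_2 = 0 ↦ 1  ≥
x_1 = 1, x_2 = 1/2 ↦ 1/2  <
x_1 = 1, x_2 = 1 ↦ 0  <
So 4 of the 9 assignments meet the threshold.

4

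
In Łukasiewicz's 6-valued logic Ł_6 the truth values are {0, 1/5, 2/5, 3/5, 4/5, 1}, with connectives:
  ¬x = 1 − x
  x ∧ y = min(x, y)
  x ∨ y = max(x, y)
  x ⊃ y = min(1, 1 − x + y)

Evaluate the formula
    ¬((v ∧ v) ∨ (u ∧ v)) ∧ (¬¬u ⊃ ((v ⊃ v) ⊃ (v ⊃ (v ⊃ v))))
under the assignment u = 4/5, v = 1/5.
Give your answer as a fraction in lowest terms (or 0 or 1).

v ∧ v = 1/5 ∧ 1/5 = 1/5
u ∧ v = 4/5 ∧ 1/5 = 1/5
(v ∧ v) ∨ (u ∧ v) = 1/5 ∨ 1/5 = 1/5
¬((v ∧ v) ∨ (u ∧ v)) = ¬1/5 = 4/5
¬u = ¬4/5 = 1/5
¬¬u = ¬1/5 = 4/5
v ⊃ v = 1/5 ⊃ 1/5 = 1
v ⊃ v = 1/5 ⊃ 1/5 = 1
v ⊃ (v ⊃ v) = 1/5 ⊃ 1 = 1
(v ⊃ v) ⊃ (v ⊃ (v ⊃ v)) = 1 ⊃ 1 = 1
¬¬u ⊃ ((v ⊃ v) ⊃ (v ⊃ (v ⊃ v))) = 4/5 ⊃ 1 = 1
¬((v ∧ v) ∨ (u ∧ v)) ∧ (¬¬u ⊃ ((v ⊃ v) ⊃ (v ⊃ (v ⊃ v)))) = 4/5 ∧ 1 = 4/5

4/5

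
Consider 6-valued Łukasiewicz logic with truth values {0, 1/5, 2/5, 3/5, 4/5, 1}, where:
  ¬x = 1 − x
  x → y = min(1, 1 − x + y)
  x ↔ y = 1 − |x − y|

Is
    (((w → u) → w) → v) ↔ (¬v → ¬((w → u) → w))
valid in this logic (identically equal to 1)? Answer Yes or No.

Yes

At u = 0, v = 2/5, w = 1/5, for instance:
w → u = 1/5 → 0 = 4/5
(w → u) → w = 4/5 → 1/5 = 2/5
((w → u) → w) → v = 2/5 → 2/5 = 1
¬v = ¬2/5 = 3/5
¬((w → u) → w) = ¬2/5 = 3/5
¬v → ¬((w → u) → w) = 3/5 → 3/5 = 1
(((w → u) → w) → v) ↔ (¬v → ¬((w → u) → w)) = 1 ↔ 1 = 1
and checking the remaining 215 assignments likewise gives ≥ 1 in every case.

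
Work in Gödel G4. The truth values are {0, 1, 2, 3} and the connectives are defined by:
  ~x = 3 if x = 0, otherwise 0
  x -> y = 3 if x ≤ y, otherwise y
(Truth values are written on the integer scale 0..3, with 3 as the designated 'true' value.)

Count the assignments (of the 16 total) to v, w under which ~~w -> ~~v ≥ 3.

13

v = 0, w = 0 ↦ 3  ≥
v = 0, w = 1 ↦ 0  <
v = 0, w = 2 ↦ 0  <
v = 0, w = 3 ↦ 0  <
v = 1, w = 0 ↦ 3  ≥
v = 1, w = 1 ↦ 3  ≥
v = 1, w = 2 ↦ 3  ≥
v = 1, w = 3 ↦ 3  ≥
v = 2, w = 0 ↦ 3  ≥
v = 2, w = 1 ↦ 3  ≥
v = 2, w = 2 ↦ 3  ≥
v = 2, w = 3 ↦ 3  ≥
v = 3, w = 0 ↦ 3  ≥
v = 3, w = 1 ↦ 3  ≥
v = 3, w = 2 ↦ 3  ≥
v = 3, w = 3 ↦ 3  ≥
So 13 of the 16 assignments meet the threshold.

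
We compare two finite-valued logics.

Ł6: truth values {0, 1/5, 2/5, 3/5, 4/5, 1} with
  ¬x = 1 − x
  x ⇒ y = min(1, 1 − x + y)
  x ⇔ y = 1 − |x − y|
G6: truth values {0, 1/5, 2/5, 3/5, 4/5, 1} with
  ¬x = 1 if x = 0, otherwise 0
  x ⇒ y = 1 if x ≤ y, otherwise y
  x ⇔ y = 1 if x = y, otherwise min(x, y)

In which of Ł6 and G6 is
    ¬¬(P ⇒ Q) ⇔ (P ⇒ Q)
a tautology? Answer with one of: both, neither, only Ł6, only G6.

In Ł6: every assignment gives 1 — tautology.
In G6: at P = 2/5, Q = 1/5 the value is 1/5 — not a tautology.

only Ł6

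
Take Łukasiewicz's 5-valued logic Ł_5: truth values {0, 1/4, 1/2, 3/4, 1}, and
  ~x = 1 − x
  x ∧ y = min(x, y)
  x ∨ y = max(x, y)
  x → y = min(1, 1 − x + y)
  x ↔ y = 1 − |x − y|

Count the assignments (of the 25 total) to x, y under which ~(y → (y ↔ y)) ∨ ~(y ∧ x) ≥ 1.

value 1: 9 assignments (counts)
value 3/4: 7 assignments
value 1/2: 5 assignments
value 1/4: 3 assignments
value 0: 1 assignment
So 9 of the 25 assignments meet the threshold.

9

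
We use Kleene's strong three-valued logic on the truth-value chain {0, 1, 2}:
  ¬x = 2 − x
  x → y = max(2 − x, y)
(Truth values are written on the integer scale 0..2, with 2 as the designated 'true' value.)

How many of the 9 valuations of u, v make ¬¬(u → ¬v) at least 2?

5

u = 0, v = 0 ↦ 2  ≥
u = 0, v = 1 ↦ 2  ≥
u = 0, v = 2 ↦ 2  ≥
u = 1, v = 0 ↦ 2  ≥
u = 1, v = 1 ↦ 1  <
u = 1, v = 2 ↦ 1  <
u = 2, v = 0 ↦ 2  ≥
u = 2, v = 1 ↦ 1  <
u = 2, v = 2 ↦ 0  <
So 5 of the 9 assignments meet the threshold.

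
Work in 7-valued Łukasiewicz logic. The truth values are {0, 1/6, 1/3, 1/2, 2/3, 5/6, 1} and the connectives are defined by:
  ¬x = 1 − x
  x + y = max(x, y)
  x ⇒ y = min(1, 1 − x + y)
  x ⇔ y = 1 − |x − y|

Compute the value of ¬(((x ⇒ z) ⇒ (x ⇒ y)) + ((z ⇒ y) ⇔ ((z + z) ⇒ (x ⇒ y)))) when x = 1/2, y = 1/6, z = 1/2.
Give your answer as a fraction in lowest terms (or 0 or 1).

x ⇒ z = 1/2 ⇒ 1/2 = 1
x ⇒ y = 1/2 ⇒ 1/6 = 2/3
(x ⇒ z) ⇒ (x ⇒ y) = 1 ⇒ 2/3 = 2/3
z ⇒ y = 1/2 ⇒ 1/6 = 2/3
z + z = 1/2 + 1/2 = 1/2
x ⇒ y = 1/2 ⇒ 1/6 = 2/3
(z + z) ⇒ (x ⇒ y) = 1/2 ⇒ 2/3 = 1
(z ⇒ y) ⇔ ((z + z) ⇒ (x ⇒ y)) = 2/3 ⇔ 1 = 2/3
((x ⇒ z) ⇒ (x ⇒ y)) + ((z ⇒ y) ⇔ ((z + z) ⇒ (x ⇒ y))) = 2/3 + 2/3 = 2/3
¬(((x ⇒ z) ⇒ (x ⇒ y)) + ((z ⇒ y) ⇔ ((z + z) ⇒ (x ⇒ y)))) = ¬2/3 = 1/3

1/3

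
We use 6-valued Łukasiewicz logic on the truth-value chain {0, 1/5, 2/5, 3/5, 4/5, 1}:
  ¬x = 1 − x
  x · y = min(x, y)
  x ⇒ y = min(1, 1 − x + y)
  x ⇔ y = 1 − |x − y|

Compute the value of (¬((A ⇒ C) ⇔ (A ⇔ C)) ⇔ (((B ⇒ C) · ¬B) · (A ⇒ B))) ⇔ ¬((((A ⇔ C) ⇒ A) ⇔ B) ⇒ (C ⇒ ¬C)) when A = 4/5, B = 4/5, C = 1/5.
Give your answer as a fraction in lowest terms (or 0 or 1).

A ⇒ C = 4/5 ⇒ 1/5 = 2/5
A ⇔ C = 4/5 ⇔ 1/5 = 2/5
(A ⇒ C) ⇔ (A ⇔ C) = 2/5 ⇔ 2/5 = 1
¬((A ⇒ C) ⇔ (A ⇔ C)) = ¬1 = 0
B ⇒ C = 4/5 ⇒ 1/5 = 2/5
¬B = ¬4/5 = 1/5
(B ⇒ C) · ¬B = 2/5 · 1/5 = 1/5
A ⇒ B = 4/5 ⇒ 4/5 = 1
((B ⇒ C) · ¬B) · (A ⇒ B) = 1/5 · 1 = 1/5
¬((A ⇒ C) ⇔ (A ⇔ C)) ⇔ (((B ⇒ C) · ¬B) · (A ⇒ B)) = 0 ⇔ 1/5 = 4/5
A ⇔ C = 4/5 ⇔ 1/5 = 2/5
(A ⇔ C) ⇒ A = 2/5 ⇒ 4/5 = 1
((A ⇔ C) ⇒ A) ⇔ B = 1 ⇔ 4/5 = 4/5
¬C = ¬1/5 = 4/5
C ⇒ ¬C = 1/5 ⇒ 4/5 = 1
(((A ⇔ C) ⇒ A) ⇔ B) ⇒ (C ⇒ ¬C) = 4/5 ⇒ 1 = 1
¬((((A ⇔ C) ⇒ A) ⇔ B) ⇒ (C ⇒ ¬C)) = ¬1 = 0
(¬((A ⇒ C) ⇔ (A ⇔ C)) ⇔ (((B ⇒ C) · ¬B) · (A ⇒ B))) ⇔ ¬((((A ⇔ C) ⇒ A) ⇔ B) ⇒ (C ⇒ ¬C)) = 4/5 ⇔ 0 = 1/5

1/5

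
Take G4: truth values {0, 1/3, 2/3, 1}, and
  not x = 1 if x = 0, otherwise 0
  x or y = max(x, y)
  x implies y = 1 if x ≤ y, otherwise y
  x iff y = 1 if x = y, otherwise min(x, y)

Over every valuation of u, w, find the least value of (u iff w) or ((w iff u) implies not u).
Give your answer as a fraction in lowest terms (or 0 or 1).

Take u = 1/3, w = 2/3:
u iff w = 1/3 iff 2/3 = 1/3
w iff u = 2/3 iff 1/3 = 1/3
not u = not 1/3 = 0
(w iff u) implies not u = 1/3 implies 0 = 0
(u iff w) or ((w iff u) implies not u) = 1/3 or 0 = 1/3
No assignment yields a value below 1/3, so this is the minimum.

1/3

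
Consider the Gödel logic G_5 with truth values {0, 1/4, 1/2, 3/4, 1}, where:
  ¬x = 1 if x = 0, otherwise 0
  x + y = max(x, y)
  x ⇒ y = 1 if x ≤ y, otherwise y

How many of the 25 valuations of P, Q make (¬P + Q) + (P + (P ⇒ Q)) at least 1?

value 1: 19 assignments (counts)
value 3/4: 3 assignments
value 1/2: 2 assignments
value 1/4: 1 assignment
So 19 of the 25 assignments meet the threshold.

19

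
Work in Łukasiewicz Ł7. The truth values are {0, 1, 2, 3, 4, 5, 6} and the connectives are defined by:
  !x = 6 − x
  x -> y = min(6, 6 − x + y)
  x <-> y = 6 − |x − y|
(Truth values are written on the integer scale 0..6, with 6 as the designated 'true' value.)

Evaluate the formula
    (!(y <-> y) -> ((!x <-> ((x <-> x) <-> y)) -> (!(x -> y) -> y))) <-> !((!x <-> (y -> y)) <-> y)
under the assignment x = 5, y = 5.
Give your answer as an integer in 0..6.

4

y <-> y = 5 <-> 5 = 6
!(y <-> y) = !6 = 0
!x = !5 = 1
x <-> x = 5 <-> 5 = 6
(x <-> x) <-> y = 6 <-> 5 = 5
!x <-> ((x <-> x) <-> y) = 1 <-> 5 = 2
x -> y = 5 -> 5 = 6
!(x -> y) = !6 = 0
!(x -> y) -> y = 0 -> 5 = 6
(!x <-> ((x <-> x) <-> y)) -> (!(x -> y) -> y) = 2 -> 6 = 6
!(y <-> y) -> ((!x <-> ((x <-> x) <-> y)) -> (!(x -> y) -> y)) = 0 -> 6 = 6
!x = !5 = 1
y -> y = 5 -> 5 = 6
!x <-> (y -> y) = 1 <-> 6 = 1
(!x <-> (y -> y)) <-> y = 1 <-> 5 = 2
!((!x <-> (y -> y)) <-> y) = !2 = 4
(!(y <-> y) -> ((!x <-> ((x <-> x) <-> y)) -> (!(x -> y) -> y))) <-> !((!x <-> (y -> y)) <-> y) = 6 <-> 4 = 4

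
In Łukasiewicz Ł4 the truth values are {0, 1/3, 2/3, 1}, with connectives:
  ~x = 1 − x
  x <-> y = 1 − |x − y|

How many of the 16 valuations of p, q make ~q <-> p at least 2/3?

10

p = 0, q = 0 ↦ 0  <
p = 0, q = 1/3 ↦ 1/3  <
p = 0, q = 2/3 ↦ 2/3  ≥
p = 0, q = 1 ↦ 1  ≥
p = 1/3, q = 0 ↦ 1/3  <
p = 1/3, q = 1/3 ↦ 2/3  ≥
p = 1/3, q = 2/3 ↦ 1  ≥
p = 1/3, q = 1 ↦ 2/3  ≥
p = 2/3, q = 0 ↦ 2/3  ≥
p = 2/3, q = 1/3 ↦ 1  ≥
p = 2/3, q = 2/3 ↦ 2/3  ≥
p = 2/3, q = 1 ↦ 1/3  <
p = 1, q = 0 ↦ 1  ≥
p = 1, q = 1/3 ↦ 2/3  ≥
p = 1, q = 2/3 ↦ 1/3  <
p = 1, q = 1 ↦ 0  <
So 10 of the 16 assignments meet the threshold.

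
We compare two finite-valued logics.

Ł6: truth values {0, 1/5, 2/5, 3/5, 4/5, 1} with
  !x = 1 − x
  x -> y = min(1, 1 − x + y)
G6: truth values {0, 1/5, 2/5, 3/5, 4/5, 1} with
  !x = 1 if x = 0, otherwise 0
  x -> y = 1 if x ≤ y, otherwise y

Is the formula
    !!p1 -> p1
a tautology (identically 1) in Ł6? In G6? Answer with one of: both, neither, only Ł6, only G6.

In Ł6: every assignment gives 1 — tautology.
In G6: at p1 = 1/5 the value is 1/5 — not a tautology.

only Ł6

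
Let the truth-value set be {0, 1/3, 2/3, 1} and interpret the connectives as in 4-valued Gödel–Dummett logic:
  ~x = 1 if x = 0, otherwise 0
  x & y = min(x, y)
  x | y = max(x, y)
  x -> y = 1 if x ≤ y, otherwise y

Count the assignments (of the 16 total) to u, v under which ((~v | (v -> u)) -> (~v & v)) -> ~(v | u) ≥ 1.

u = 0, v = 0 ↦ 1  ≥
u = 0, v = 1/3 ↦ 0  <
u = 0, v = 2/3 ↦ 0  <
u = 0, v = 1 ↦ 0  <
u = 1/3, v = 0 ↦ 1  ≥
u = 1/3, v = 1/3 ↦ 1  ≥
u = 1/3, v = 2/3 ↦ 1  ≥
u = 1/3, v = 1 ↦ 1  ≥
u = 2/3, v = 0 ↦ 1  ≥
u = 2/3, v = 1/3 ↦ 1  ≥
u = 2/3, v = 2/3 ↦ 1  ≥
u = 2/3, v = 1 ↦ 1  ≥
u = 1, v = 0 ↦ 1  ≥
u = 1, v = 1/3 ↦ 1  ≥
u = 1, v = 2/3 ↦ 1  ≥
u = 1, v = 1 ↦ 1  ≥
So 13 of the 16 assignments meet the threshold.

13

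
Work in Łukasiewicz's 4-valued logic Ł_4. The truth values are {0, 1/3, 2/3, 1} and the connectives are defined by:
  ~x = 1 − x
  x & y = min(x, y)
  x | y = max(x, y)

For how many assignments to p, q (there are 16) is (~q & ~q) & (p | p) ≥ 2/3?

p = 0, q = 0 ↦ 0  <
p = 0, q = 1/3 ↦ 0  <
p = 0, q = 2/3 ↦ 0  <
p = 0, q = 1 ↦ 0  <
p = 1/3, q = 0 ↦ 1/3  <
p = 1/3, q = 1/3 ↦ 1/3  <
p = 1/3, q = 2/3 ↦ 1/3  <
p = 1/3, q = 1 ↦ 0  <
p = 2/3, q = 0 ↦ 2/3  ≥
p = 2/3, q = 1/3 ↦ 2/3  ≥
p = 2/3, q = 2/3 ↦ 1/3  <
p = 2/3, q = 1 ↦ 0  <
p = 1, q = 0 ↦ 1  ≥
p = 1, q = 1/3 ↦ 2/3  ≥
p = 1, q = 2/3 ↦ 1/3  <
p = 1, q = 1 ↦ 0  <
So 4 of the 16 assignments meet the threshold.

4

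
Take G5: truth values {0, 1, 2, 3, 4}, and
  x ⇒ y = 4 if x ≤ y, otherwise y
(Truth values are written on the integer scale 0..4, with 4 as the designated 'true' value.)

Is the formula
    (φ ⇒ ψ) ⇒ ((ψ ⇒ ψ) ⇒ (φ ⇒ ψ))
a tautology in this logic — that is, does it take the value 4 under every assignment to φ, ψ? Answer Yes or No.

At φ = 2, ψ = 2, for instance:
φ ⇒ ψ = 2 ⇒ 2 = 4
ψ ⇒ ψ = 2 ⇒ 2 = 4
φ ⇒ ψ = 2 ⇒ 2 = 4
(ψ ⇒ ψ) ⇒ (φ ⇒ ψ) = 4 ⇒ 4 = 4
(φ ⇒ ψ) ⇒ ((ψ ⇒ ψ) ⇒ (φ ⇒ ψ)) = 4 ⇒ 4 = 4
and checking the remaining 24 assignments likewise gives ≥ 4 in every case.

Yes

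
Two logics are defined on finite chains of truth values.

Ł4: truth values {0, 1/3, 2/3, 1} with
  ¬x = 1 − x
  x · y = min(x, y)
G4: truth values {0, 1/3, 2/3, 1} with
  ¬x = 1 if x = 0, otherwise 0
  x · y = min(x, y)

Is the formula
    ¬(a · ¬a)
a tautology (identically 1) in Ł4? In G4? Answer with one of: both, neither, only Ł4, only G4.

In Ł4: at a = 1/3 the value is 2/3 — not a tautology.
In G4: every assignment gives 1 — tautology.

only G4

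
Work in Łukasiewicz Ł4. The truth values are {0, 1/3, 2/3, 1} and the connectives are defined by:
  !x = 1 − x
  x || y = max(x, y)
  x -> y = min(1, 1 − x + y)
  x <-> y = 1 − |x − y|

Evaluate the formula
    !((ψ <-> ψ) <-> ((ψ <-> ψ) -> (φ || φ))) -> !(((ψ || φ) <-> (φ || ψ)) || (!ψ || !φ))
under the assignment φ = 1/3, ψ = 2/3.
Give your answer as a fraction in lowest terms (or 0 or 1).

1/3

ψ <-> ψ = 2/3 <-> 2/3 = 1
ψ <-> ψ = 2/3 <-> 2/3 = 1
φ || φ = 1/3 || 1/3 = 1/3
(ψ <-> ψ) -> (φ || φ) = 1 -> 1/3 = 1/3
(ψ <-> ψ) <-> ((ψ <-> ψ) -> (φ || φ)) = 1 <-> 1/3 = 1/3
!((ψ <-> ψ) <-> ((ψ <-> ψ) -> (φ || φ))) = !1/3 = 2/3
ψ || φ = 2/3 || 1/3 = 2/3
φ || ψ = 1/3 || 2/3 = 2/3
(ψ || φ) <-> (φ || ψ) = 2/3 <-> 2/3 = 1
!ψ = !2/3 = 1/3
!φ = !1/3 = 2/3
!ψ || !φ = 1/3 || 2/3 = 2/3
((ψ || φ) <-> (φ || ψ)) || (!ψ || !φ) = 1 || 2/3 = 1
!(((ψ || φ) <-> (φ || ψ)) || (!ψ || !φ)) = !1 = 0
!((ψ <-> ψ) <-> ((ψ <-> ψ) -> (φ || φ))) -> !(((ψ || φ) <-> (φ || ψ)) || (!ψ || !φ)) = 2/3 -> 0 = 1/3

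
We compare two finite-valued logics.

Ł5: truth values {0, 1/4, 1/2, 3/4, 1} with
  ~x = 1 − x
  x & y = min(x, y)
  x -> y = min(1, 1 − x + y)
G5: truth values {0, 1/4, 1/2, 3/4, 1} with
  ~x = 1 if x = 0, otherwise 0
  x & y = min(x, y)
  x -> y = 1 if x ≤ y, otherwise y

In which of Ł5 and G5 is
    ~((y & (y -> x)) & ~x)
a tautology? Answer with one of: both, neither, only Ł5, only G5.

only G5

In Ł5: at x = 0, y = 1/4 the value is 3/4 — not a tautology.
In G5: every assignment gives 1 — tautology.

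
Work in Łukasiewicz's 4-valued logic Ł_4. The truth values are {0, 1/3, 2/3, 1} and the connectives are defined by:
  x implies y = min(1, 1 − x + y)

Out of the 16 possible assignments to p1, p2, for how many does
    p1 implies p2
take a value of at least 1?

10

p1 = 0, p2 = 0 ↦ 1  ≥
p1 = 0, p2 = 1/3 ↦ 1  ≥
p1 = 0, p2 = 2/3 ↦ 1  ≥
p1 = 0, p2 = 1 ↦ 1  ≥
p1 = 1/3, p2 = 0 ↦ 2/3  <
p1 = 1/3, p2 = 1/3 ↦ 1  ≥
p1 = 1/3, p2 = 2/3 ↦ 1  ≥
p1 = 1/3, p2 = 1 ↦ 1  ≥
p1 = 2/3, p2 = 0 ↦ 1/3  <
p1 = 2/3, p2 = 1/3 ↦ 2/3  <
p1 = 2/3, p2 = 2/3 ↦ 1  ≥
p1 = 2/3, p2 = 1 ↦ 1  ≥
p1 = 1, p2 = 0 ↦ 0  <
p1 = 1, p2 = 1/3 ↦ 1/3  <
p1 = 1, p2 = 2/3 ↦ 2/3  <
p1 = 1, p2 = 1 ↦ 1  ≥
So 10 of the 16 assignments meet the threshold.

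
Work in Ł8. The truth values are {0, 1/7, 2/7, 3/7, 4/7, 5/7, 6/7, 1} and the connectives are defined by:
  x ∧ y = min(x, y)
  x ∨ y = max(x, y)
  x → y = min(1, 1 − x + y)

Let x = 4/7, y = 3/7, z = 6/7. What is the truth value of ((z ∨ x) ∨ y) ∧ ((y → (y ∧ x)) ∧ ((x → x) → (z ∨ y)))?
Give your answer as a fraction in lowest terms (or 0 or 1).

6/7

z ∨ x = 6/7 ∨ 4/7 = 6/7
(z ∨ x) ∨ y = 6/7 ∨ 3/7 = 6/7
y ∧ x = 3/7 ∧ 4/7 = 3/7
y → (y ∧ x) = 3/7 → 3/7 = 1
x → x = 4/7 → 4/7 = 1
z ∨ y = 6/7 ∨ 3/7 = 6/7
(x → x) → (z ∨ y) = 1 → 6/7 = 6/7
(y → (y ∧ x)) ∧ ((x → x) → (z ∨ y)) = 1 ∧ 6/7 = 6/7
((z ∨ x) ∨ y) ∧ ((y → (y ∧ x)) ∧ ((x → x) → (z ∨ y))) = 6/7 ∧ 6/7 = 6/7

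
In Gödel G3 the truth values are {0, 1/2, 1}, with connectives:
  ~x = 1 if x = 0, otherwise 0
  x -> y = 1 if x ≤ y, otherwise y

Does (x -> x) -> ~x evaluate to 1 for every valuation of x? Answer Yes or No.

No

Counterexample: take x = 1/2.
x -> x = 1/2 -> 1/2 = 1
~x = ~1/2 = 0
(x -> x) -> ~x = 1 -> 0 = 0
This gives 0 ≠ 1.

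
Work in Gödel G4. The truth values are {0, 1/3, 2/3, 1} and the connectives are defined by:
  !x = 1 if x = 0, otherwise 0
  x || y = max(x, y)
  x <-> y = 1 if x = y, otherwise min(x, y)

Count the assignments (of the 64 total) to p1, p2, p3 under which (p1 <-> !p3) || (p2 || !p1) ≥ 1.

value 1: 31 assignments (counts)
value 2/3: 13 assignments
value 1/3: 11 assignments
value 0: 9 assignments
So 31 of the 64 assignments meet the threshold.

31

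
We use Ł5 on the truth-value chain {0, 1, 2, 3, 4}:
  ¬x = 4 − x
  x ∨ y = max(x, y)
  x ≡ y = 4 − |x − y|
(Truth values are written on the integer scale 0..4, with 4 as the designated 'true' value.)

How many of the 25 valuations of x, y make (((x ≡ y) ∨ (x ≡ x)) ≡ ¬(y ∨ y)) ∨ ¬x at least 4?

9

value 4: 9 assignments (counts)
value 3: 7 assignments
value 2: 5 assignments
value 1: 3 assignments
value 0: 1 assignment
So 9 of the 25 assignments meet the threshold.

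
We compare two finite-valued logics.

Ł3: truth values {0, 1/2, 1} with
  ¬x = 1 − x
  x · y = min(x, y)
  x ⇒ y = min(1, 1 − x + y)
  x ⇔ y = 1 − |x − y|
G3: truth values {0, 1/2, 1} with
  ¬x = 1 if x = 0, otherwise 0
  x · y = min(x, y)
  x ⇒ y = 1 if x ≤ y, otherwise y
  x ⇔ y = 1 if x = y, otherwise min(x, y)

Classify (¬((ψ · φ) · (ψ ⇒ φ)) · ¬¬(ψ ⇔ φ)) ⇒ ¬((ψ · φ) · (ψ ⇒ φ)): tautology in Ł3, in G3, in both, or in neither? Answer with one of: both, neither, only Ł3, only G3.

In Ł3: every assignment gives 1 — tautology.
In G3: every assignment gives 1 — tautology.

both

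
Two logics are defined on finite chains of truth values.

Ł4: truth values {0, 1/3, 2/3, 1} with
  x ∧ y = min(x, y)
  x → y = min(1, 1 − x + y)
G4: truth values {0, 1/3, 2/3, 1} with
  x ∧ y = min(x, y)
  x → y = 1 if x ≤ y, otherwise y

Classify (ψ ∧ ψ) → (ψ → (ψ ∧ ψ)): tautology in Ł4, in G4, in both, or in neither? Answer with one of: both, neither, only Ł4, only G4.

In Ł4: every assignment gives 1 — tautology.
In G4: every assignment gives 1 — tautology.

both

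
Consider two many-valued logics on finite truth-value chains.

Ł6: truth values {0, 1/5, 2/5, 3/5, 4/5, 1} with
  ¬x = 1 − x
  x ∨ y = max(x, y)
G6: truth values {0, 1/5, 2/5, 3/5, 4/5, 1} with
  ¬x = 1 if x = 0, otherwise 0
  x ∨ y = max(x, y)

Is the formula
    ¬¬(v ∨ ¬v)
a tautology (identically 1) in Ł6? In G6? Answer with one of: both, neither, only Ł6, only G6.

In Ł6: at v = 1/5 the value is 4/5 — not a tautology.
In G6: every assignment gives 1 — tautology.

only G6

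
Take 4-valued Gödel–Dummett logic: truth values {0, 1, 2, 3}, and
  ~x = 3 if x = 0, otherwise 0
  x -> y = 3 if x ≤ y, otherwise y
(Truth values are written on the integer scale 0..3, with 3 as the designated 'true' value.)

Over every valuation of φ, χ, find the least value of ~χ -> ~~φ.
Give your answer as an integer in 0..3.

Take φ = 0, χ = 0:
~χ = ~0 = 3
~φ = ~0 = 3
~~φ = ~3 = 0
~χ -> ~~φ = 3 -> 0 = 0
No assignment yields a value below 0, so this is the minimum.

0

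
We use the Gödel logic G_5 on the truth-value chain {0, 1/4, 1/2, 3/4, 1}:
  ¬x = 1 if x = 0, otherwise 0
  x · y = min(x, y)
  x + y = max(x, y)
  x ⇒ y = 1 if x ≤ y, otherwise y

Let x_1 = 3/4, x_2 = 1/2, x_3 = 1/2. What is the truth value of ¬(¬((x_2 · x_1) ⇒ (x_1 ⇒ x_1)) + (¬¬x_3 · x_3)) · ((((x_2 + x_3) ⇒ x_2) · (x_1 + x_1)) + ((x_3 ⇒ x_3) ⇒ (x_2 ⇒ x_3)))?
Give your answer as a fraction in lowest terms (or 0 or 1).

x_2 · x_1 = 1/2 · 3/4 = 1/2
x_1 ⇒ x_1 = 3/4 ⇒ 3/4 = 1
(x_2 · x_1) ⇒ (x_1 ⇒ x_1) = 1/2 ⇒ 1 = 1
¬((x_2 · x_1) ⇒ (x_1 ⇒ x_1)) = ¬1 = 0
¬x_3 = ¬1/2 = 0
¬¬x_3 = ¬0 = 1
¬¬x_3 · x_3 = 1 · 1/2 = 1/2
¬((x_2 · x_1) ⇒ (x_1 ⇒ x_1)) + (¬¬x_3 · x_3) = 0 + 1/2 = 1/2
¬(¬((x_2 · x_1) ⇒ (x_1 ⇒ x_1)) + (¬¬x_3 · x_3)) = ¬1/2 = 0
x_2 + x_3 = 1/2 + 1/2 = 1/2
(x_2 + x_3) ⇒ x_2 = 1/2 ⇒ 1/2 = 1
x_1 + x_1 = 3/4 + 3/4 = 3/4
((x_2 + x_3) ⇒ x_2) · (x_1 + x_1) = 1 · 3/4 = 3/4
x_3 ⇒ x_3 = 1/2 ⇒ 1/2 = 1
x_2 ⇒ x_3 = 1/2 ⇒ 1/2 = 1
(x_3 ⇒ x_3) ⇒ (x_2 ⇒ x_3) = 1 ⇒ 1 = 1
(((x_2 + x_3) ⇒ x_2) · (x_1 + x_1)) + ((x_3 ⇒ x_3) ⇒ (x_2 ⇒ x_3)) = 3/4 + 1 = 1
¬(¬((x_2 · x_1) ⇒ (x_1 ⇒ x_1)) + (¬¬x_3 · x_3)) · ((((x_2 + x_3) ⇒ x_2) · (x_1 + x_1)) + ((x_3 ⇒ x_3) ⇒ (x_2 ⇒ x_3))) = 0 · 1 = 0

0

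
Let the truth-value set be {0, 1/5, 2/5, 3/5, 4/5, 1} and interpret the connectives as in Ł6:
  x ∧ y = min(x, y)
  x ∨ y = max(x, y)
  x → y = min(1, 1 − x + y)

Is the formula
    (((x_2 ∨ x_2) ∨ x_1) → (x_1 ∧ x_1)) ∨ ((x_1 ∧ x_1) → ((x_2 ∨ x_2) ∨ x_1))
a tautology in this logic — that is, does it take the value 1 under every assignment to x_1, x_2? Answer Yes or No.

Yes

At x_1 = 1, x_2 = 2/5, for instance:
x_2 ∨ x_2 = 2/5 ∨ 2/5 = 2/5
(x_2 ∨ x_2) ∨ x_1 = 2/5 ∨ 1 = 1
x_1 ∧ x_1 = 1 ∧ 1 = 1
((x_2 ∨ x_2) ∨ x_1) → (x_1 ∧ x_1) = 1 → 1 = 1
(x_1 ∧ x_1) → ((x_2 ∨ x_2) ∨ x_1) = 1 → 1 = 1
(((x_2 ∨ x_2) ∨ x_1) → (x_1 ∧ x_1)) ∨ ((x_1 ∧ x_1) → ((x_2 ∨ x_2) ∨ x_1)) = 1 ∨ 1 = 1
and checking the remaining 35 assignments likewise gives ≥ 1 in every case.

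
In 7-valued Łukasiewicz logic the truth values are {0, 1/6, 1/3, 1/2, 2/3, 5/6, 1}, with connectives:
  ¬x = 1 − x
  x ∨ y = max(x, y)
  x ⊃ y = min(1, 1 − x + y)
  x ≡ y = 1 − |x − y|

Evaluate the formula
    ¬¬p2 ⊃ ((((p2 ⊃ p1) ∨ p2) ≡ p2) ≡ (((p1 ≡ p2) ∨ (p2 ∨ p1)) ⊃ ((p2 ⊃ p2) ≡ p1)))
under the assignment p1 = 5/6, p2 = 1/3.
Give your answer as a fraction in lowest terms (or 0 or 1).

1

¬p2 = ¬1/3 = 2/3
¬¬p2 = ¬2/3 = 1/3
p2 ⊃ p1 = 1/3 ⊃ 5/6 = 1
(p2 ⊃ p1) ∨ p2 = 1 ∨ 1/3 = 1
((p2 ⊃ p1) ∨ p2) ≡ p2 = 1 ≡ 1/3 = 1/3
p1 ≡ p2 = 5/6 ≡ 1/3 = 1/2
p2 ∨ p1 = 1/3 ∨ 5/6 = 5/6
(p1 ≡ p2) ∨ (p2 ∨ p1) = 1/2 ∨ 5/6 = 5/6
p2 ⊃ p2 = 1/3 ⊃ 1/3 = 1
(p2 ⊃ p2) ≡ p1 = 1 ≡ 5/6 = 5/6
((p1 ≡ p2) ∨ (p2 ∨ p1)) ⊃ ((p2 ⊃ p2) ≡ p1) = 5/6 ⊃ 5/6 = 1
(((p2 ⊃ p1) ∨ p2) ≡ p2) ≡ (((p1 ≡ p2) ∨ (p2 ∨ p1)) ⊃ ((p2 ⊃ p2) ≡ p1)) = 1/3 ≡ 1 = 1/3
¬¬p2 ⊃ ((((p2 ⊃ p1) ∨ p2) ≡ p2) ≡ (((p1 ≡ p2) ∨ (p2 ∨ p1)) ⊃ ((p2 ⊃ p2) ≡ p1))) = 1/3 ⊃ 1/3 = 1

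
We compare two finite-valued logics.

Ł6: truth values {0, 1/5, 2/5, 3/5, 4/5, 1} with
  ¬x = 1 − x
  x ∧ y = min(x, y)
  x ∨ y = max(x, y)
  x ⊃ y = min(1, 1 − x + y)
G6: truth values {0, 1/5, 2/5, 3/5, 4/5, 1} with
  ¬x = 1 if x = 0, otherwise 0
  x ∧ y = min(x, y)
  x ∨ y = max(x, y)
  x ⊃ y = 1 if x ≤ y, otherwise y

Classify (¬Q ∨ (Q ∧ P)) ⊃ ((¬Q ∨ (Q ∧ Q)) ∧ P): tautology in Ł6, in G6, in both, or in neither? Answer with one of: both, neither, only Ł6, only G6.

neither

In Ł6: at P = 0, Q = 0 the value is 0 — not a tautology.
In G6: at P = 0, Q = 0 the value is 0 — not a tautology.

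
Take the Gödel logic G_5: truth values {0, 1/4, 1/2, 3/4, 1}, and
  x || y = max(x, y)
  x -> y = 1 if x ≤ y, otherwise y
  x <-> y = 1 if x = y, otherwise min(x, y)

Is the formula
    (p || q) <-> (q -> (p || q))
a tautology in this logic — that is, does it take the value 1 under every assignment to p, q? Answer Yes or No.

No

Counterexample: take p = 0, q = 0.
p || q = 0 || 0 = 0
q -> (p || q) = 0 -> 0 = 1
(p || q) <-> (q -> (p || q)) = 0 <-> 1 = 0
This gives 0 ≠ 1.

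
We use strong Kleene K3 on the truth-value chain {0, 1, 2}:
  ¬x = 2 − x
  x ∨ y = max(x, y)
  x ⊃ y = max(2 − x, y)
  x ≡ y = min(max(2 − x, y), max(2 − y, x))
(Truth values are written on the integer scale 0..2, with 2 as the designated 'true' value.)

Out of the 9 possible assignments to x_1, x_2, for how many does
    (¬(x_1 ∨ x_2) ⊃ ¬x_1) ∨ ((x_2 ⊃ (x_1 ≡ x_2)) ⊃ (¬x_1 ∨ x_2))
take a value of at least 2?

7

x_1 = 0, x_2 = 0 ↦ 2  ≥
x_1 = 0, x_2 = 1 ↦ 2  ≥
x_1 = 0, x_2 = 2 ↦ 2  ≥
x_1 = 1, x_2 = 0 ↦ 1  <
x_1 = 1, x_2 = 1 ↦ 1  <
x_1 = 1, x_2 = 2 ↦ 2  ≥
x_1 = 2, x_2 = 0 ↦ 2  ≥
x_1 = 2, x_2 = 1 ↦ 2  ≥
x_1 = 2, x_2 = 2 ↦ 2  ≥
So 7 of the 9 assignments meet the threshold.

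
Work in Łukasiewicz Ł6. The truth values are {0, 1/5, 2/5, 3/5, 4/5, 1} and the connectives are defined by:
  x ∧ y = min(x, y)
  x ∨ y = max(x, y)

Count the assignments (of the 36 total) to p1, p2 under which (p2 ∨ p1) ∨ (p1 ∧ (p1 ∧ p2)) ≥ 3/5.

value 1: 11 assignments (counts)
value 4/5: 9 assignments (counts)
value 3/5: 7 assignments (counts)
value 2/5: 5 assignments
value 1/5: 3 assignments
value 0: 1 assignment
So 27 of the 36 assignments meet the threshold.

27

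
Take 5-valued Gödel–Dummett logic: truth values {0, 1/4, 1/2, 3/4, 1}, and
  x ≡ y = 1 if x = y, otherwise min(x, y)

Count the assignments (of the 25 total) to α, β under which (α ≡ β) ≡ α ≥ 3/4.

value 1: 11 assignments (counts)
value 3/4: 2 assignments (counts)
value 1/2: 3 assignments
value 1/4: 4 assignments
value 0: 5 assignments
So 13 of the 25 assignments meet the threshold.

13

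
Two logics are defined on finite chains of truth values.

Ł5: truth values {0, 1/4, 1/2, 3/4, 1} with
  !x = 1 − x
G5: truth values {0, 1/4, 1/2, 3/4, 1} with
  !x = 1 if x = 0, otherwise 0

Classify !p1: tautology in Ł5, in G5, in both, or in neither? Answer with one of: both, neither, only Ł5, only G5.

neither

In Ł5: at p1 = 1/4 the value is 3/4 — not a tautology.
In G5: at p1 = 1/4 the value is 0 — not a tautology.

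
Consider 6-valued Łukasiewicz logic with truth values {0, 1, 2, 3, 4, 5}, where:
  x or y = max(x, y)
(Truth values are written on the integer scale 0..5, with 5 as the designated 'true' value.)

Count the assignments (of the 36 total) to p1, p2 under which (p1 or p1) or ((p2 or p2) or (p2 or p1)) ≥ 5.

value 5: 11 assignments (counts)
value 4: 9 assignments
value 3: 7 assignments
value 2: 5 assignments
value 1: 3 assignments
value 0: 1 assignment
So 11 of the 36 assignments meet the threshold.

11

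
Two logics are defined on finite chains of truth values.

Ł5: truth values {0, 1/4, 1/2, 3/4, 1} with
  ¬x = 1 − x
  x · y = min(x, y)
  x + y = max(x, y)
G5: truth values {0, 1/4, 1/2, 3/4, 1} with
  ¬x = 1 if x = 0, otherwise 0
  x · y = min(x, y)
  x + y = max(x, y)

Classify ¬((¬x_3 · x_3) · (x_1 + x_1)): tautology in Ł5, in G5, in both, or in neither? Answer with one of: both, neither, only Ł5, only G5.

only G5

In Ł5: at x_1 = 1/4, x_3 = 1/4 the value is 3/4 — not a tautology.
In G5: every assignment gives 1 — tautology.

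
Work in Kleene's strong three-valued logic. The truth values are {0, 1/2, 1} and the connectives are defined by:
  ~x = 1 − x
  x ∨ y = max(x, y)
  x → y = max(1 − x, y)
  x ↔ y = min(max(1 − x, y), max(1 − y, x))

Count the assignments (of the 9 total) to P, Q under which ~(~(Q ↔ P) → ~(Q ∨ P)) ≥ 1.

P = 0, Q = 0 ↦ 0  <
P = 0, Q = 1/2 ↦ 1/2  <
P = 0, Q = 1 ↦ 1  ≥
P = 1/2, Q = 0 ↦ 1/2  <
P = 1/2, Q = 1/2 ↦ 1/2  <
P = 1/2, Q = 1 ↦ 1/2  <
P = 1, Q = 0 ↦ 1  ≥
P = 1, Q = 1/2 ↦ 1/2  <
P = 1, Q = 1 ↦ 0  <
So 2 of the 9 assignments meet the threshold.

2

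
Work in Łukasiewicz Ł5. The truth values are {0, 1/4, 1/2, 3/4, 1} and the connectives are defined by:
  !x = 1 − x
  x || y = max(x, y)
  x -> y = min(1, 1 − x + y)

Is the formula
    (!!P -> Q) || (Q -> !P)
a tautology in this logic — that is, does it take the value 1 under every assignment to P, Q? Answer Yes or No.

Counterexample: take P = 3/4, Q = 1/2.
!P = !3/4 = 1/4
!!P = !1/4 = 3/4
!!P -> Q = 3/4 -> 1/2 = 3/4
!P = !3/4 = 1/4
Q -> !P = 1/2 -> 1/4 = 3/4
(!!P -> Q) || (Q -> !P) = 3/4 || 3/4 = 3/4
This gives 3/4 ≠ 1.

No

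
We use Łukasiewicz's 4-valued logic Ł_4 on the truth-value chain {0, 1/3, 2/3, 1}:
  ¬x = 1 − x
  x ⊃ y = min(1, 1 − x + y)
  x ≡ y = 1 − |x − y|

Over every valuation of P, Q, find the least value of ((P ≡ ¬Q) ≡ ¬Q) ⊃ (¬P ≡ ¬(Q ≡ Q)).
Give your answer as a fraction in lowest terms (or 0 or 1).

Take P = 0, Q = 1/3:
¬Q = ¬1/3 = 2/3
P ≡ ¬Q = 0 ≡ 2/3 = 1/3
¬Q = ¬1/3 = 2/3
(P ≡ ¬Q) ≡ ¬Q = 1/3 ≡ 2/3 = 2/3
¬P = ¬0 = 1
Q ≡ Q = 1/3 ≡ 1/3 = 1
¬(Q ≡ Q) = ¬1 = 0
¬P ≡ ¬(Q ≡ Q) = 1 ≡ 0 = 0
((P ≡ ¬Q) ≡ ¬Q) ⊃ (¬P ≡ ¬(Q ≡ Q)) = 2/3 ⊃ 0 = 1/3
No assignment yields a value below 1/3, so this is the minimum.

1/3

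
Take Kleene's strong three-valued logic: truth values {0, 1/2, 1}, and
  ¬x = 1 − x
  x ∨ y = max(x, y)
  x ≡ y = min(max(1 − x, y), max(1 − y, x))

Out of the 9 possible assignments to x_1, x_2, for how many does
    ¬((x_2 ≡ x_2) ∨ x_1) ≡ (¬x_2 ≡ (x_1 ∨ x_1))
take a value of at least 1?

x_1 = 0, x_2 = 0 ↦ 1  ≥
x_1 = 0, x_2 = 1/2 ↦ 1/2  <
x_1 = 0, x_2 = 1 ↦ 0  <
x_1 = 1/2, x_2 = 0 ↦ 1/2  <
x_1 = 1/2, x_2 = 1/2 ↦ 1/2  <
x_1 = 1/2, x_2 = 1 ↦ 1/2  <
x_1 = 1, x_2 = 0 ↦ 0  <
x_1 = 1, x_2 = 1/2 ↦ 1/2  <
x_1 = 1, x_2 = 1 ↦ 1  ≥
So 2 of the 9 assignments meet the threshold.

2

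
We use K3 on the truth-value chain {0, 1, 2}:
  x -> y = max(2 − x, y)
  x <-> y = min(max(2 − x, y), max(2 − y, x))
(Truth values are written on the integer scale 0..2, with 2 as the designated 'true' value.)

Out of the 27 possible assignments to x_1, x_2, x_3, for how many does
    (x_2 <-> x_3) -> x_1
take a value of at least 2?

13

value 2: 13 assignments (counts)
value 1: 12 assignments
value 0: 2 assignments
So 13 of the 27 assignments meet the threshold.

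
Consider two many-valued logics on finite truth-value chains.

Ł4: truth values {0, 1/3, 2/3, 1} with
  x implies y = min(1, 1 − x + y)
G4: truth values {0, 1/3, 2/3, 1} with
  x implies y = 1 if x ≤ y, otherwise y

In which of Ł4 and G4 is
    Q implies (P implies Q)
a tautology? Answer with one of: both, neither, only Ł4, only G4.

In Ł4: every assignment gives 1 — tautology.
In G4: every assignment gives 1 — tautology.

both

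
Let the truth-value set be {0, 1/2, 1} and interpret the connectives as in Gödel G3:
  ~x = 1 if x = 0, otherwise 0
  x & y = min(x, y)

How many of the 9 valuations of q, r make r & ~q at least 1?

q = 0, r = 0 ↦ 0  <
q = 0, r = 1/2 ↦ 1/2  <
q = 0, r = 1 ↦ 1  ≥
q = 1/2, r = 0 ↦ 0  <
q = 1/2, r = 1/2 ↦ 0  <
q = 1/2, r = 1 ↦ 0  <
q = 1, r = 0 ↦ 0  <
q = 1, r = 1/2 ↦ 0  <
q = 1, r = 1 ↦ 0  <
So 1 of the 9 assignments meets the threshold.

1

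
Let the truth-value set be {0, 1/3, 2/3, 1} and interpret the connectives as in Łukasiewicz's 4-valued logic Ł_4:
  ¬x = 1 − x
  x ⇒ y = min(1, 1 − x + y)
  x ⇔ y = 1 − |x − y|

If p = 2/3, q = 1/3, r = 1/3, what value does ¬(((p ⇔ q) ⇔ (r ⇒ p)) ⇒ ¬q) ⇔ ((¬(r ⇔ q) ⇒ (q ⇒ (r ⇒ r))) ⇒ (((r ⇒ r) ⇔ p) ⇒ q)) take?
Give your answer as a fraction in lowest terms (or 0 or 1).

1/3

p ⇔ q = 2/3 ⇔ 1/3 = 2/3
r ⇒ p = 1/3 ⇒ 2/3 = 1
(p ⇔ q) ⇔ (r ⇒ p) = 2/3 ⇔ 1 = 2/3
¬q = ¬1/3 = 2/3
((p ⇔ q) ⇔ (r ⇒ p)) ⇒ ¬q = 2/3 ⇒ 2/3 = 1
¬(((p ⇔ q) ⇔ (r ⇒ p)) ⇒ ¬q) = ¬1 = 0
r ⇔ q = 1/3 ⇔ 1/3 = 1
¬(r ⇔ q) = ¬1 = 0
r ⇒ r = 1/3 ⇒ 1/3 = 1
q ⇒ (r ⇒ r) = 1/3 ⇒ 1 = 1
¬(r ⇔ q) ⇒ (q ⇒ (r ⇒ r)) = 0 ⇒ 1 = 1
r ⇒ r = 1/3 ⇒ 1/3 = 1
(r ⇒ r) ⇔ p = 1 ⇔ 2/3 = 2/3
((r ⇒ r) ⇔ p) ⇒ q = 2/3 ⇒ 1/3 = 2/3
(¬(r ⇔ q) ⇒ (q ⇒ (r ⇒ r))) ⇒ (((r ⇒ r) ⇔ p) ⇒ q) = 1 ⇒ 2/3 = 2/3
¬(((p ⇔ q) ⇔ (r ⇒ p)) ⇒ ¬q) ⇔ ((¬(r ⇔ q) ⇒ (q ⇒ (r ⇒ r))) ⇒ (((r ⇒ r) ⇔ p) ⇒ q)) = 0 ⇔ 2/3 = 1/3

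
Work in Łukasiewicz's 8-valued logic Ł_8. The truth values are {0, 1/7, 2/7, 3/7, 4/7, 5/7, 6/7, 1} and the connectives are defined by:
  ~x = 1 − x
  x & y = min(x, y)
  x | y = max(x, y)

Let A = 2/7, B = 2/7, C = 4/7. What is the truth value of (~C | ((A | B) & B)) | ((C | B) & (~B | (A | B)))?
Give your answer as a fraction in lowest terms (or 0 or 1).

~C = ~4/7 = 3/7
A | B = 2/7 | 2/7 = 2/7
(A | B) & B = 2/7 & 2/7 = 2/7
~C | ((A | B) & B) = 3/7 | 2/7 = 3/7
C | B = 4/7 | 2/7 = 4/7
~B = ~2/7 = 5/7
A | B = 2/7 | 2/7 = 2/7
~B | (A | B) = 5/7 | 2/7 = 5/7
(C | B) & (~B | (A | B)) = 4/7 & 5/7 = 4/7
(~C | ((A | B) & B)) | ((C | B) & (~B | (A | B))) = 3/7 | 4/7 = 4/7

4/7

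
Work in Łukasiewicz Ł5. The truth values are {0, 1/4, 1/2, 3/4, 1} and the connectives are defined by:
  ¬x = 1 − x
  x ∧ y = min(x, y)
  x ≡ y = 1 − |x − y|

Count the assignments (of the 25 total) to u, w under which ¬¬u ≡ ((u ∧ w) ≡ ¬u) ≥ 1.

10

value 1: 10 assignments (counts)
value 3/4: 9 assignments
value 1/2: 4 assignments
value 1/4: 1 assignment
value 0: 1 assignment
So 10 of the 25 assignments meet the threshold.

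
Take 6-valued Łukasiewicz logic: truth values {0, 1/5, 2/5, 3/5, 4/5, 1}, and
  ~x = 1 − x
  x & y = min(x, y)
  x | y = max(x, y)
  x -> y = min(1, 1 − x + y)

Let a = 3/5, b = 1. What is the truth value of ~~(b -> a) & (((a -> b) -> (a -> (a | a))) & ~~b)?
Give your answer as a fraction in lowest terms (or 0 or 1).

3/5

b -> a = 1 -> 3/5 = 3/5
~(b -> a) = ~3/5 = 2/5
~~(b -> a) = ~2/5 = 3/5
a -> b = 3/5 -> 1 = 1
a | a = 3/5 | 3/5 = 3/5
a -> (a | a) = 3/5 -> 3/5 = 1
(a -> b) -> (a -> (a | a)) = 1 -> 1 = 1
~b = ~1 = 0
~~b = ~0 = 1
((a -> b) -> (a -> (a | a))) & ~~b = 1 & 1 = 1
~~(b -> a) & (((a -> b) -> (a -> (a | a))) & ~~b) = 3/5 & 1 = 3/5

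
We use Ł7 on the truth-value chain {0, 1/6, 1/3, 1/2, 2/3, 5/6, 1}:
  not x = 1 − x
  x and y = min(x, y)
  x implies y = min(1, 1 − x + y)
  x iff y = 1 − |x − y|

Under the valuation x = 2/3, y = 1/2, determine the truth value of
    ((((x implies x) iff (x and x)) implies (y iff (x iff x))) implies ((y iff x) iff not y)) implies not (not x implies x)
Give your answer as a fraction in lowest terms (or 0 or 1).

1/6

x implies x = 2/3 implies 2/3 = 1
x and x = 2/3 and 2/3 = 2/3
(x implies x) iff (x and x) = 1 iff 2/3 = 2/3
x iff x = 2/3 iff 2/3 = 1
y iff (x iff x) = 1/2 iff 1 = 1/2
((x implies x) iff (x and x)) implies (y iff (x iff x)) = 2/3 implies 1/2 = 5/6
y iff x = 1/2 iff 2/3 = 5/6
not y = not 1/2 = 1/2
(y iff x) iff not y = 5/6 iff 1/2 = 2/3
(((x implies x) iff (x and x)) implies (y iff (x iff x))) implies ((y iff x) iff not y) = 5/6 implies 2/3 = 5/6
not x = not 2/3 = 1/3
not x implies x = 1/3 implies 2/3 = 1
not (not x implies x) = not 1 = 0
((((x implies x) iff (x and x)) implies (y iff (x iff x))) implies ((y iff x) iff not y)) implies not (not x implies x) = 5/6 implies 0 = 1/6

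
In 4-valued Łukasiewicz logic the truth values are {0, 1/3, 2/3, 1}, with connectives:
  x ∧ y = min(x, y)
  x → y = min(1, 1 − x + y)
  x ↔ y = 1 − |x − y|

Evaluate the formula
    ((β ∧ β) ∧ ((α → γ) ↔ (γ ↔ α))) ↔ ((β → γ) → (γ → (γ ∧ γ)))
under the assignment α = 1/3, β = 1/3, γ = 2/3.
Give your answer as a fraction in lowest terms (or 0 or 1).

1/3

β ∧ β = 1/3 ∧ 1/3 = 1/3
α → γ = 1/3 → 2/3 = 1
γ ↔ α = 2/3 ↔ 1/3 = 2/3
(α → γ) ↔ (γ ↔ α) = 1 ↔ 2/3 = 2/3
(β ∧ β) ∧ ((α → γ) ↔ (γ ↔ α)) = 1/3 ∧ 2/3 = 1/3
β → γ = 1/3 → 2/3 = 1
γ ∧ γ = 2/3 ∧ 2/3 = 2/3
γ → (γ ∧ γ) = 2/3 → 2/3 = 1
(β → γ) → (γ → (γ ∧ γ)) = 1 → 1 = 1
((β ∧ β) ∧ ((α → γ) ↔ (γ ↔ α))) ↔ ((β → γ) → (γ → (γ ∧ γ))) = 1/3 ↔ 1 = 1/3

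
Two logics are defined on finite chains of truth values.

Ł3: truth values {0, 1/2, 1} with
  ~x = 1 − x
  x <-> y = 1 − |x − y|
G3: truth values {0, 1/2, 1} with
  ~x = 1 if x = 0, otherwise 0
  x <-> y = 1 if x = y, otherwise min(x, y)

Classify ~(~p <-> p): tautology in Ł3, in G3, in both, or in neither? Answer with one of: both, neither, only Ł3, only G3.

In Ł3: at p = 1/2 the value is 0 — not a tautology.
In G3: every assignment gives 1 — tautology.

only G3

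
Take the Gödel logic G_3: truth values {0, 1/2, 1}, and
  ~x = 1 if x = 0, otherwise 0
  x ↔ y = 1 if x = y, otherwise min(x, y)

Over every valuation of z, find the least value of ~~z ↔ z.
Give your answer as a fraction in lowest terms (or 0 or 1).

1/2

Take z = 1/2:
~z = ~1/2 = 0
~~z = ~0 = 1
~~z ↔ z = 1 ↔ 1/2 = 1/2
No assignment yields a value below 1/2, so this is the minimum.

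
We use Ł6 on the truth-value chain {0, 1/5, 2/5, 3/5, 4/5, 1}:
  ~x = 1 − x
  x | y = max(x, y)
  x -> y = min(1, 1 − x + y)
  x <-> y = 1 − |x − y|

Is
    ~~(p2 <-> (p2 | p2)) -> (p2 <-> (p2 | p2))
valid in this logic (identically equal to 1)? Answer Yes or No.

Yes

p2 = 0 ↦ 1
p2 = 1/5 ↦ 1
p2 = 2/5 ↦ 1
p2 = 3/5 ↦ 1
p2 = 4/5 ↦ 1
p2 = 1 ↦ 1
Every assignment gives a value ≥ 1.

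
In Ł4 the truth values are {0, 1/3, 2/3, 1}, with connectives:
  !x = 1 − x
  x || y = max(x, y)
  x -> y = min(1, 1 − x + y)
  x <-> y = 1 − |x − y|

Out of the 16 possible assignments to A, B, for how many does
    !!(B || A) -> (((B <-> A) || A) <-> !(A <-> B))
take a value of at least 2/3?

12

A = 0, B = 0 ↦ 1  ≥
A = 0, B = 1/3 ↦ 1  ≥
A = 0, B = 2/3 ↦ 1  ≥
A = 0, B = 1 ↦ 0  <
A = 1/3, B = 0 ↦ 1  ≥
A = 1/3, B = 1/3 ↦ 2/3  ≥
A = 1/3, B = 2/3 ↦ 1  ≥
A = 1/3, B = 1 ↦ 2/3  ≥
A = 2/3, B = 0 ↦ 1  ≥
A = 2/3, B = 1/3 ↦ 1  ≥
A = 2/3, B = 2/3 ↦ 1/3  <
A = 2/3, B = 1 ↦ 2/3  ≥
A = 1, B = 0 ↦ 1  ≥
A = 1, B = 1/3 ↦ 2/3  ≥
A = 1, B = 2/3 ↦ 1/3  <
A = 1, B = 1 ↦ 0  <
So 12 of the 16 assignments meet the threshold.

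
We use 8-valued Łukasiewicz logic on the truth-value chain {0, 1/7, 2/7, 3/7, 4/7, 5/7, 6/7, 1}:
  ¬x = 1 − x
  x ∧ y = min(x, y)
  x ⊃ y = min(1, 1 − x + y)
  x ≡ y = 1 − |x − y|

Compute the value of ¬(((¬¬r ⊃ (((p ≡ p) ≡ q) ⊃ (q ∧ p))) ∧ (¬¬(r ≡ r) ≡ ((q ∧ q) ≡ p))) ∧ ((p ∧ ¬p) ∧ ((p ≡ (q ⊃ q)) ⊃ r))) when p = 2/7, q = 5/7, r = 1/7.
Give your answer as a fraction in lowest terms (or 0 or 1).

5/7

¬r = ¬1/7 = 6/7
¬¬r = ¬6/7 = 1/7
p ≡ p = 2/7 ≡ 2/7 = 1
(p ≡ p) ≡ q = 1 ≡ 5/7 = 5/7
q ∧ p = 5/7 ∧ 2/7 = 2/7
((p ≡ p) ≡ q) ⊃ (q ∧ p) = 5/7 ⊃ 2/7 = 4/7
¬¬r ⊃ (((p ≡ p) ≡ q) ⊃ (q ∧ p)) = 1/7 ⊃ 4/7 = 1
r ≡ r = 1/7 ≡ 1/7 = 1
¬(r ≡ r) = ¬1 = 0
¬¬(r ≡ r) = ¬0 = 1
q ∧ q = 5/7 ∧ 5/7 = 5/7
(q ∧ q) ≡ p = 5/7 ≡ 2/7 = 4/7
¬¬(r ≡ r) ≡ ((q ∧ q) ≡ p) = 1 ≡ 4/7 = 4/7
(¬¬r ⊃ (((p ≡ p) ≡ q) ⊃ (q ∧ p))) ∧ (¬¬(r ≡ r) ≡ ((q ∧ q) ≡ p)) = 1 ∧ 4/7 = 4/7
¬p = ¬2/7 = 5/7
p ∧ ¬p = 2/7 ∧ 5/7 = 2/7
q ⊃ q = 5/7 ⊃ 5/7 = 1
p ≡ (q ⊃ q) = 2/7 ≡ 1 = 2/7
(p ≡ (q ⊃ q)) ⊃ r = 2/7 ⊃ 1/7 = 6/7
(p ∧ ¬p) ∧ ((p ≡ (q ⊃ q)) ⊃ r) = 2/7 ∧ 6/7 = 2/7
((¬¬r ⊃ (((p ≡ p) ≡ q) ⊃ (q ∧ p))) ∧ (¬¬(r ≡ r) ≡ ((q ∧ q) ≡ p))) ∧ ((p ∧ ¬p) ∧ ((p ≡ (q ⊃ q)) ⊃ r)) = 4/7 ∧ 2/7 = 2/7
¬(((¬¬r ⊃ (((p ≡ p) ≡ q) ⊃ (q ∧ p))) ∧ (¬¬(r ≡ r) ≡ ((q ∧ q) ≡ p))) ∧ ((p ∧ ¬p) ∧ ((p ≡ (q ⊃ q)) ⊃ r))) = ¬2/7 = 5/7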